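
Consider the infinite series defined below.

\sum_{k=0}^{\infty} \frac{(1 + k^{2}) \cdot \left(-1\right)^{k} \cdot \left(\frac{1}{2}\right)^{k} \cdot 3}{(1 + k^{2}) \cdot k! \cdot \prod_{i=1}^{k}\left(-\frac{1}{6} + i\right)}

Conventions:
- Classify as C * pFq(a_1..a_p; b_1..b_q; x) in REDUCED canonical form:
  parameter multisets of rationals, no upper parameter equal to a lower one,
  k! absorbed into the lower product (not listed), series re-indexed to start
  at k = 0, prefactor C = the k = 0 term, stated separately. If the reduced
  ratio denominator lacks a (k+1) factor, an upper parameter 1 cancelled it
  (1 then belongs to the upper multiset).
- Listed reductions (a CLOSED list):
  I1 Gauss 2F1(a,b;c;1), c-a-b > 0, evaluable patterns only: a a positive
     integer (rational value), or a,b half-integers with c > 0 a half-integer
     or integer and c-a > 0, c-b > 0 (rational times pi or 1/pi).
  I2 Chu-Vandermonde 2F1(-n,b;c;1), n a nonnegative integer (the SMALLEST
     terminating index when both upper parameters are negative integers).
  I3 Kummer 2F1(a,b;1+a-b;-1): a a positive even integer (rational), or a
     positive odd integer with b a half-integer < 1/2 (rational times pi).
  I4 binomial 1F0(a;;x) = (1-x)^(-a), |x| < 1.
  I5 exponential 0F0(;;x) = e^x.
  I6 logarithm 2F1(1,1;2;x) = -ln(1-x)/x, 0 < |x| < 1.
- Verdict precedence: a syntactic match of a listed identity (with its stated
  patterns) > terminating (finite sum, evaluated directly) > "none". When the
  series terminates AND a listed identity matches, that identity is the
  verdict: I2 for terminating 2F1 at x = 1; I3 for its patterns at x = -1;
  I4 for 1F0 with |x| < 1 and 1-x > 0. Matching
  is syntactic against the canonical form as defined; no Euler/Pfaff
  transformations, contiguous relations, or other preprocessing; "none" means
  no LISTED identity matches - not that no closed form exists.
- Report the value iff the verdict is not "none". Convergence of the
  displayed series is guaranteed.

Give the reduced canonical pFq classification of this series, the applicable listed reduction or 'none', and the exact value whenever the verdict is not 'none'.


At argument -\frac{1}{2}: a 0F1 with upper {-}, lower {\frac{5}{6}}, scaled by C = 3. Verdict: none. A 0F1 with upper {-} fits none of I1-I6 at x = -\frac{1}{2}; the sum runs forever.

Structural cue: with t_0 = 3, k^2 + 1 divides numerator and denominator alike; C = 3 after cancelling.
Adjacent-term ratio: r(k) = -\frac{1}{2} * 1 / [(k+\frac{5}{6}) (k+1)] - rational; roots negated = parameters, x = -\frac{1}{2}, C = 3.


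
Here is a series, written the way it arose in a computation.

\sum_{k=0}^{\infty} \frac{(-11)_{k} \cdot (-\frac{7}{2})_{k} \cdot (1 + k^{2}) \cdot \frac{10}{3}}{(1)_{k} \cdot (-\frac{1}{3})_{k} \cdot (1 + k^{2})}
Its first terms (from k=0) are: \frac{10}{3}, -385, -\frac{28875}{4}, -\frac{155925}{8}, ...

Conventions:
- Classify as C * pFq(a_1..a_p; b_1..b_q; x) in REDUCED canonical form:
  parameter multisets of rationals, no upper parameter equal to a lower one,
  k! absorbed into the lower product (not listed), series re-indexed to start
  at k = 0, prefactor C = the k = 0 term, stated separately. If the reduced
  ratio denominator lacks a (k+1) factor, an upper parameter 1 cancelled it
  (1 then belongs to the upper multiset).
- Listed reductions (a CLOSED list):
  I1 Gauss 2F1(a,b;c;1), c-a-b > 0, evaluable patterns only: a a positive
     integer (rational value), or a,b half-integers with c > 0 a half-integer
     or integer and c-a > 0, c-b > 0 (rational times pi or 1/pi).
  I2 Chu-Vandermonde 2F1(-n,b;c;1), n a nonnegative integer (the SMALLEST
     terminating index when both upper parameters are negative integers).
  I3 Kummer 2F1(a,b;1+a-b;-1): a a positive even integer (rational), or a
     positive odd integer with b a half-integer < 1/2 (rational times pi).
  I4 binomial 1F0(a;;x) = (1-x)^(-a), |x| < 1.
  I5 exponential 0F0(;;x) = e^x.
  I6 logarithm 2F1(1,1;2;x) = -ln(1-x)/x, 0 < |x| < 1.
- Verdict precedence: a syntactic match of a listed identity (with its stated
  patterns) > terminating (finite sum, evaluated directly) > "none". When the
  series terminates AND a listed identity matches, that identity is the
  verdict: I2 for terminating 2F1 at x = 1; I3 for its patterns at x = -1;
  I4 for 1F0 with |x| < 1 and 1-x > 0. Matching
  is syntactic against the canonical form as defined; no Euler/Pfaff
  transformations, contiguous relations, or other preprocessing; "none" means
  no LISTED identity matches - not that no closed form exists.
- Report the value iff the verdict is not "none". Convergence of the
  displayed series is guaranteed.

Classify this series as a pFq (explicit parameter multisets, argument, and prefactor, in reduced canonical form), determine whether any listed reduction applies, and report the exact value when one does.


This is \frac{10}{3} * 2F1(-11, -\frac{7}{2}; -\frac{1}{3}; 1) in reduced canonical form. Verdict: this is Vandermonde's identity (I2) (terminating 2F1 at x = 1 with n = 11, b = -7/2, c = -\frac{1}{3}). Sum: -\frac{3865254658329925}{115925581824}.

The tell: t_0 being \frac{10}{3}, striking the common factor k^2 + 1 reduces the term (C = 10/3).
Consecutive-term ratio: r(k) = 1 * (k-11) (k-\frac{7}{2}) / [(k-\frac{1}{3}) (k+1)] - poly over poly, x = 1 from leading terms; C = \frac{10}{3} at k = 0.


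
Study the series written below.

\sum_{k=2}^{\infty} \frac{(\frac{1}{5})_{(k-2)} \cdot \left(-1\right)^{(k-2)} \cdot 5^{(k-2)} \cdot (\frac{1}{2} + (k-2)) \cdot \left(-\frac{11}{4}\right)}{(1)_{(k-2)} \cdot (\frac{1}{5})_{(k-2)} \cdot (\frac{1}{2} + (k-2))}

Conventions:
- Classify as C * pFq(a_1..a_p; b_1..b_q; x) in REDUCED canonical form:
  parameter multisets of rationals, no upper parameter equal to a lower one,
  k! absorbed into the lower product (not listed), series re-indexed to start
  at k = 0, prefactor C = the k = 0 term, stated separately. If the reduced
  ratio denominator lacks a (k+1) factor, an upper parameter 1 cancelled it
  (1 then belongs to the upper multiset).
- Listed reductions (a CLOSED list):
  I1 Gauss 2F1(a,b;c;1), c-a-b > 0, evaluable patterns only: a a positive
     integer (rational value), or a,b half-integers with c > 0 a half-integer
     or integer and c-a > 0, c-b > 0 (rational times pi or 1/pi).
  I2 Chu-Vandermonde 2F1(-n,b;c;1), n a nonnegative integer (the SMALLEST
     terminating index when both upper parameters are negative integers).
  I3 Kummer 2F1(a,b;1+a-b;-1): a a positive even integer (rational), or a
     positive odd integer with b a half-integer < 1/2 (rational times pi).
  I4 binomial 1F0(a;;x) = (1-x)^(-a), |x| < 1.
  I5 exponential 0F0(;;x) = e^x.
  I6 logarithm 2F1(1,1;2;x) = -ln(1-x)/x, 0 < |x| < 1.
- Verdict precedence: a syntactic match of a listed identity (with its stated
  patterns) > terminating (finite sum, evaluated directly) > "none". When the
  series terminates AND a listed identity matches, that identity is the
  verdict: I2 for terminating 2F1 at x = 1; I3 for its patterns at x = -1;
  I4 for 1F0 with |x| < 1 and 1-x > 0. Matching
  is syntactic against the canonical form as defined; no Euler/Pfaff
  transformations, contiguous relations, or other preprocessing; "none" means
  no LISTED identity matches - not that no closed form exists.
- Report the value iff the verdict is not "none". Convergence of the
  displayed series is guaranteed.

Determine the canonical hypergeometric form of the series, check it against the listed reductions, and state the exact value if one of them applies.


Canonical form: C = -\frac{11}{4} times 0F0 with upper {-}, lower {-}, x = -5. Verdict (x = -5): the I5 exponential reduction applies (the 0F0 exponential series at x = -5). Value: \left(-\frac{11}{4}\right) \cdot e^{-5}.

Key step: with t_0 = -\frac{11}{4}, the parameter 1/5 appears in both the upper and lower lists and cancels (alongside the other common factor).
Ratio: r(k) = -5 * 1 / [(k+1)] ; factor over Q: parameters, x = -5, and C = -\frac{11}{4}.


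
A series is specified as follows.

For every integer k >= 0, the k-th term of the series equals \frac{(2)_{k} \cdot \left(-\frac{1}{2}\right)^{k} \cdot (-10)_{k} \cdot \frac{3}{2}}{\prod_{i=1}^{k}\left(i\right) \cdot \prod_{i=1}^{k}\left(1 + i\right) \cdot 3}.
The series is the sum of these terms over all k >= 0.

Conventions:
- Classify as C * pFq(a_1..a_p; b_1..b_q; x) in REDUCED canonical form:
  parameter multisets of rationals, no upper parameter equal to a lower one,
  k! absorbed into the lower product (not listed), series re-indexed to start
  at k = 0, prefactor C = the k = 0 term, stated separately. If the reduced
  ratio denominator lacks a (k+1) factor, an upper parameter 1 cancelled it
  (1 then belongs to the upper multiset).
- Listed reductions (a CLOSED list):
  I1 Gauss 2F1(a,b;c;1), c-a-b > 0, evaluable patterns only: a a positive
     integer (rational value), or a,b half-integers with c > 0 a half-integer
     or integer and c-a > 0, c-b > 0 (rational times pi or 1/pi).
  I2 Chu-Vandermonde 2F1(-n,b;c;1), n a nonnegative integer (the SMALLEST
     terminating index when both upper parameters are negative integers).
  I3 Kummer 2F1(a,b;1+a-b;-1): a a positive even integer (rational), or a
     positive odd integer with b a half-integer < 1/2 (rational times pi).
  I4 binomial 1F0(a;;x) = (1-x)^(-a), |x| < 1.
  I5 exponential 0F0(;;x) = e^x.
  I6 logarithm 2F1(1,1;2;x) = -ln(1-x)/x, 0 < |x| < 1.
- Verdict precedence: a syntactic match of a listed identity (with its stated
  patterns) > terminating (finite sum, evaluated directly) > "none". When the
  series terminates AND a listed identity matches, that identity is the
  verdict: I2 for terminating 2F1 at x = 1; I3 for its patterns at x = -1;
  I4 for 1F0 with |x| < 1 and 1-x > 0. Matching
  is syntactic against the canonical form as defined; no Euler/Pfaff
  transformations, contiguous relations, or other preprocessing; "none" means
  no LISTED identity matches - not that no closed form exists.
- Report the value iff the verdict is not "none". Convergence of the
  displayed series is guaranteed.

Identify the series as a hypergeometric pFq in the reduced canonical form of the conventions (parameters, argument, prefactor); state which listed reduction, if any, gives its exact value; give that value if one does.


At argument -\frac{1}{2}: a 1F0 with upper {-10}, lower {-}, scaled by C = \frac{1}{2}. Verdict at x = -\frac{1}{2}: binomial (I4) matches (the 1F0 binomial series: exponent 10, x = -\frac{1}{2}). Exact value: \frac{59049}{2048}.

Structural cue: from the first term \frac{1}{2}: the constant factors (prefactor 1/2) combine into one prefactor.
Consecutive-term ratio: r(k) = -\frac{1}{2} * (k-10) / [(k+1)] - rational; roots negated = parameters, x = -\frac{1}{2}, C = \frac{1}{2}.


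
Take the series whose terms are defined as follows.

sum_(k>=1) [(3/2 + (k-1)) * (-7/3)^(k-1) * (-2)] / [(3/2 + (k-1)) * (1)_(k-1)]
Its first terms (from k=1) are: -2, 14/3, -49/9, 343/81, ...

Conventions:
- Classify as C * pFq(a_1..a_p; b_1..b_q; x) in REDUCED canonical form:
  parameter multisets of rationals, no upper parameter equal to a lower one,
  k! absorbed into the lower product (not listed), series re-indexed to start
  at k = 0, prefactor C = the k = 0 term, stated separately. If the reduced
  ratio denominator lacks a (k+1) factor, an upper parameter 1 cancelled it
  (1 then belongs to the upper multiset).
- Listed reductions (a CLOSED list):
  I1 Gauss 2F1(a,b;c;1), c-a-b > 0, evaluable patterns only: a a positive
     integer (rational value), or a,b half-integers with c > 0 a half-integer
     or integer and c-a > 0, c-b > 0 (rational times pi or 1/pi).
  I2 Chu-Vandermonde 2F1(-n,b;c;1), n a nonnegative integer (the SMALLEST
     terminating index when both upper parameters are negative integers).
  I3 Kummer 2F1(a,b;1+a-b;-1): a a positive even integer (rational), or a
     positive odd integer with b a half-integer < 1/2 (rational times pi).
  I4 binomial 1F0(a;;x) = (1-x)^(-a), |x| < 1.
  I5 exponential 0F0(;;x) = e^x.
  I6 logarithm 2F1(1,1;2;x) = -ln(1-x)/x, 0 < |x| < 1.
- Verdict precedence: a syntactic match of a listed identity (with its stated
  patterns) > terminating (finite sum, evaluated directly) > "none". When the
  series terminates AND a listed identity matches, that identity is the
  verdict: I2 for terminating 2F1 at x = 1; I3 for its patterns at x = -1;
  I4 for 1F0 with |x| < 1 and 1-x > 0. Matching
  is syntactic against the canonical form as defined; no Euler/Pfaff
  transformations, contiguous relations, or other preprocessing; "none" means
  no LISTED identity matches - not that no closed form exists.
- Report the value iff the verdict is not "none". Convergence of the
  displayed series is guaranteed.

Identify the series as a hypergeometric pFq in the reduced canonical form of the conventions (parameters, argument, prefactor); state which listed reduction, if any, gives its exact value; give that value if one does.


Key step: with t_0 = -2, (1)_k (prefactor -2) is k! itself.
Ratio: r(k) = (-7/3) * 1 / [(k+1)] - rational in k, leading ratio (-7/3); with t_0 = -2, classification follows.

Reduced: x = -7/3, 0F0, upper = {-}, lower = {-}, C = -2. Verdict: the I5 exponential reduction applies (the 0F0 exponential series at x = -7/3). Sum: (-2) * e^(-7/3).


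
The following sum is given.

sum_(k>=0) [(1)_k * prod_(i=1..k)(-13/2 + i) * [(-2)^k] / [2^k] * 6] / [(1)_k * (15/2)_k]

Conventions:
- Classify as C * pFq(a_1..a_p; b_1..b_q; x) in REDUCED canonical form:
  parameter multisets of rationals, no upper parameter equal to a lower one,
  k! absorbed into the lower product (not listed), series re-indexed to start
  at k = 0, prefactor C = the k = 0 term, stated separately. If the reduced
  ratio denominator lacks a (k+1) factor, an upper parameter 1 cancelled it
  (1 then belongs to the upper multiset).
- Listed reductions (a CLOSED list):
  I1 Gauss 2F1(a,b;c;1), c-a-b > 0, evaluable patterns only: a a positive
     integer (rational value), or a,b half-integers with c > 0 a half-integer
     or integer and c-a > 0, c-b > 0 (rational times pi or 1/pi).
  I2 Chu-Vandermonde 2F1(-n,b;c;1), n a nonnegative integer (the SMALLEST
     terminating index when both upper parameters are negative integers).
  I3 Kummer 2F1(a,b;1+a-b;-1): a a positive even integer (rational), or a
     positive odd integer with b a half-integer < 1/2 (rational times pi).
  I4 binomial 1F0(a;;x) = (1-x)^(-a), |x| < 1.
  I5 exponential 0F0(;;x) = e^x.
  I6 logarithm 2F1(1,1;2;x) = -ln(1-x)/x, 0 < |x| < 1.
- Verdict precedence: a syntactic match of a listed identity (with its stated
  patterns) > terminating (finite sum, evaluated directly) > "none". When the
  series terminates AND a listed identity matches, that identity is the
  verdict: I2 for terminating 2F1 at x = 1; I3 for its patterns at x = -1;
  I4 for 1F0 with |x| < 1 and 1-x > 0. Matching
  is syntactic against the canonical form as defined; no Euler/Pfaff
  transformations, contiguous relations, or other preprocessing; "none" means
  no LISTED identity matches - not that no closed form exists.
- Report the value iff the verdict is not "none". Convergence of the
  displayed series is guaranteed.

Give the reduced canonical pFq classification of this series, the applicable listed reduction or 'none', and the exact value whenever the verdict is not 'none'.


Canonical form: C = 6 times 2F1 with upper {-11/2, 1}, lower {15/2}, x = -1. Verdict: the Kummer evaluation I3 matches (x = -1; c = 15/2 equals 1+a-b for upper {-11/2, 1}: listed pattern). Hence: (9009/2048) * pi.

Structural cue: with t_0 = 6, (1)_k (C = 6) is k! itself.
Adjacent-term ratio: r(k) = (-1) * (k-11/2) (k+1) / [(k+15/2) (k+1)] ; factor over Q: parameters, x = (-1), and C = 6.


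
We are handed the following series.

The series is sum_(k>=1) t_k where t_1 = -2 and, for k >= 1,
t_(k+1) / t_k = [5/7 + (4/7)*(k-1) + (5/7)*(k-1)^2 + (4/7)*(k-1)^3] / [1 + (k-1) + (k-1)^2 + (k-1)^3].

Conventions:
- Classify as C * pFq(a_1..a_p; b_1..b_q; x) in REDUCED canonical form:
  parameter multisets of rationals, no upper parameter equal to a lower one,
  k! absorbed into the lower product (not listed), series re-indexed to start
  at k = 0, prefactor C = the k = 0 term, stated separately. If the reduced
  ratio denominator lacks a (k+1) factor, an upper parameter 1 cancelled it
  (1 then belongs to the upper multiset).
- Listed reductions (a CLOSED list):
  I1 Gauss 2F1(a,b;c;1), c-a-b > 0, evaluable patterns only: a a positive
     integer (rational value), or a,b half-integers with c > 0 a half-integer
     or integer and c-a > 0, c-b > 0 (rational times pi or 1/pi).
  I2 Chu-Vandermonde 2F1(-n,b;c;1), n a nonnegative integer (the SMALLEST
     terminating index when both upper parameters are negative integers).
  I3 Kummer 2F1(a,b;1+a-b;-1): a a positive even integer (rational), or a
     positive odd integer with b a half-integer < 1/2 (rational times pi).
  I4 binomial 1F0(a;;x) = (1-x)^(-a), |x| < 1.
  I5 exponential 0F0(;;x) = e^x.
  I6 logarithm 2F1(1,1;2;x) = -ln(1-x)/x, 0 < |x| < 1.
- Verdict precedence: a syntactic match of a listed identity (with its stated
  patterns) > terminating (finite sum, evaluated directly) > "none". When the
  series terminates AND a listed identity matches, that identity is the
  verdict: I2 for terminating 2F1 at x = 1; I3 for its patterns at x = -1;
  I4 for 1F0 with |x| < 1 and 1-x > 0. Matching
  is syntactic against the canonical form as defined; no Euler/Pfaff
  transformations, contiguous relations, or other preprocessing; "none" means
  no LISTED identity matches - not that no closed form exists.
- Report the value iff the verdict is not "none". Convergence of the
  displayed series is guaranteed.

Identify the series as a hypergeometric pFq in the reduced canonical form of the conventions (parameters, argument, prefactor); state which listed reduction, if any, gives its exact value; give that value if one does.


Canonical form: C = -2 times 1F0 with upper {5/4}, lower {-}, x = 4/7. Verdict (x = 4/7): the binomial series (I4) applies (the 1F0 binomial series: exponent -5/4, x = 4/7). Value: (-2) * (3/7)^(-5/4).

Key step: t_0 = -2 here, and factor the ratio over Q (prefactor -2): negated roots = parameters.
Ratio: r(k) = (4/7) * (k+5/4) / [(k+1)] ; factor over Q: parameters, x = (4/7), and C = -2.


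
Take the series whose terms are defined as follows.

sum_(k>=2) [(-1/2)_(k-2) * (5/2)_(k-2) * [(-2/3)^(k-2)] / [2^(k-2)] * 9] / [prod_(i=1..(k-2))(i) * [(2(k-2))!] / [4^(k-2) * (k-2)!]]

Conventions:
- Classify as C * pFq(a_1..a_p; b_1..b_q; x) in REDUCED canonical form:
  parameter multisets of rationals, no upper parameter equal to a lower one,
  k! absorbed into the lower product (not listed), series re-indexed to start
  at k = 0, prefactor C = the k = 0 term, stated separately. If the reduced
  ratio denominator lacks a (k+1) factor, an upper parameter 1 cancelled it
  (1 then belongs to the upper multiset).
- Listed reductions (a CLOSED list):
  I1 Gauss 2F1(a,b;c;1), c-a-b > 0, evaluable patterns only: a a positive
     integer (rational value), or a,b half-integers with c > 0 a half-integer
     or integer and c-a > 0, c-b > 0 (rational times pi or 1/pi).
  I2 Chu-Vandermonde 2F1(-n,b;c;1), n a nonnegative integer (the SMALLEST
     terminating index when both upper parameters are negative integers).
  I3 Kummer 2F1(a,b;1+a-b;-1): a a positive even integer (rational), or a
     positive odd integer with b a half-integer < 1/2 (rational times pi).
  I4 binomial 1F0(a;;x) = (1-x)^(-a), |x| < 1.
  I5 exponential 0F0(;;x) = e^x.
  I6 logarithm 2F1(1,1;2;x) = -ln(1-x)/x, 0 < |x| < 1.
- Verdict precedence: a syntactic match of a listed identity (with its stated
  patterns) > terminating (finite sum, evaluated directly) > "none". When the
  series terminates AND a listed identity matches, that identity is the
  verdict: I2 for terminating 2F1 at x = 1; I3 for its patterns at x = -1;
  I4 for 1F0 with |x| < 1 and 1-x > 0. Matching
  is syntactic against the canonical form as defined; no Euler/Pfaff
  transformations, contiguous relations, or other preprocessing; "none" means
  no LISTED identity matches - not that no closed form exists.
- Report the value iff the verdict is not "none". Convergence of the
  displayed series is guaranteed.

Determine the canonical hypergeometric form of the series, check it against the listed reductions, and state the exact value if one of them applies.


The tell: t_0 = 9 here, and the lower (2k)!/(4^k k!) block (prefactor 9) is (1/2)_k.
Term ratio: r(k) = (-1/3) * (k-1/2) (k+5/2) / [(k+1/2) (k+1)] - rational in k, leading ratio (-1/3); with t_0 = 9, classification follows.

x = -1/3 here; the reduced form reads 2F1, upper {-1/2, 5/2}, lower {1/2}, C = 9. Verdict: none - at argument -1/3 the multisets {-1/2, 5/2} ; {1/2} match no listed identity.


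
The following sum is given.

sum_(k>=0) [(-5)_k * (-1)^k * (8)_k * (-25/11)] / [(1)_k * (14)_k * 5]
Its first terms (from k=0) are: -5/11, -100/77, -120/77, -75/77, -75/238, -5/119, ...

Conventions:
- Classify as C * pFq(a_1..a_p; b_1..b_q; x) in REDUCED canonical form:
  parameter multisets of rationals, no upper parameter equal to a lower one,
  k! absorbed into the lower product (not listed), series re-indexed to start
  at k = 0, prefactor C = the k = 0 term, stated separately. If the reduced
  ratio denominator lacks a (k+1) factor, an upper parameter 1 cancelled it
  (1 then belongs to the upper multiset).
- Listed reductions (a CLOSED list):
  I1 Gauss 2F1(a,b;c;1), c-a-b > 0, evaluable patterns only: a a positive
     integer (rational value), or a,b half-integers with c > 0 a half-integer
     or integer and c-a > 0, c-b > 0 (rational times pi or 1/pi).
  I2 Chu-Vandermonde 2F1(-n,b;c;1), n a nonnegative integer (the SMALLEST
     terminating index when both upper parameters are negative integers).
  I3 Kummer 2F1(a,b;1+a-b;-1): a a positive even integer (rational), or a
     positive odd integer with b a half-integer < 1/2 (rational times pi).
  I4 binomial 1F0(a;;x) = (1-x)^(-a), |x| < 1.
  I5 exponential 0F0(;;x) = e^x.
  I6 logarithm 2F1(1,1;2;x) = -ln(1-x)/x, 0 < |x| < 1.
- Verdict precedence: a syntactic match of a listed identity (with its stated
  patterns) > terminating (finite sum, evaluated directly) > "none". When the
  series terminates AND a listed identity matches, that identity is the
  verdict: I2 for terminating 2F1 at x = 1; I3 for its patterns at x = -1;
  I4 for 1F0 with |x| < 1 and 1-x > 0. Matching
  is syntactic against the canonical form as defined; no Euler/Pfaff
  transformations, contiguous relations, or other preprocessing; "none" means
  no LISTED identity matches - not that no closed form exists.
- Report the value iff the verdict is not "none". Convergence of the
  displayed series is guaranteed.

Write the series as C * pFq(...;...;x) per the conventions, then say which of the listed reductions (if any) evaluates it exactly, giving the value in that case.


x = -1 here; the reduced form reads 2F1, upper {-5, 8}, lower {14}, C = -5/11. Verdict: the Kummer evaluation I3 applies (x = -1; c = 14 equals 1+a-b for upper {-5, 8}: listed pattern). Hence: -65/14.

Key step: with t_0 = -5/11, (1)_k (C = -5/11, x = -1) is k! itself.
Adjacent-term ratio: r(k) = (-1) * (k-5) (k+8) / [(k+14) (k+1)] - rational in k. x = (-1); t_0 = -5/11; negate the roots.


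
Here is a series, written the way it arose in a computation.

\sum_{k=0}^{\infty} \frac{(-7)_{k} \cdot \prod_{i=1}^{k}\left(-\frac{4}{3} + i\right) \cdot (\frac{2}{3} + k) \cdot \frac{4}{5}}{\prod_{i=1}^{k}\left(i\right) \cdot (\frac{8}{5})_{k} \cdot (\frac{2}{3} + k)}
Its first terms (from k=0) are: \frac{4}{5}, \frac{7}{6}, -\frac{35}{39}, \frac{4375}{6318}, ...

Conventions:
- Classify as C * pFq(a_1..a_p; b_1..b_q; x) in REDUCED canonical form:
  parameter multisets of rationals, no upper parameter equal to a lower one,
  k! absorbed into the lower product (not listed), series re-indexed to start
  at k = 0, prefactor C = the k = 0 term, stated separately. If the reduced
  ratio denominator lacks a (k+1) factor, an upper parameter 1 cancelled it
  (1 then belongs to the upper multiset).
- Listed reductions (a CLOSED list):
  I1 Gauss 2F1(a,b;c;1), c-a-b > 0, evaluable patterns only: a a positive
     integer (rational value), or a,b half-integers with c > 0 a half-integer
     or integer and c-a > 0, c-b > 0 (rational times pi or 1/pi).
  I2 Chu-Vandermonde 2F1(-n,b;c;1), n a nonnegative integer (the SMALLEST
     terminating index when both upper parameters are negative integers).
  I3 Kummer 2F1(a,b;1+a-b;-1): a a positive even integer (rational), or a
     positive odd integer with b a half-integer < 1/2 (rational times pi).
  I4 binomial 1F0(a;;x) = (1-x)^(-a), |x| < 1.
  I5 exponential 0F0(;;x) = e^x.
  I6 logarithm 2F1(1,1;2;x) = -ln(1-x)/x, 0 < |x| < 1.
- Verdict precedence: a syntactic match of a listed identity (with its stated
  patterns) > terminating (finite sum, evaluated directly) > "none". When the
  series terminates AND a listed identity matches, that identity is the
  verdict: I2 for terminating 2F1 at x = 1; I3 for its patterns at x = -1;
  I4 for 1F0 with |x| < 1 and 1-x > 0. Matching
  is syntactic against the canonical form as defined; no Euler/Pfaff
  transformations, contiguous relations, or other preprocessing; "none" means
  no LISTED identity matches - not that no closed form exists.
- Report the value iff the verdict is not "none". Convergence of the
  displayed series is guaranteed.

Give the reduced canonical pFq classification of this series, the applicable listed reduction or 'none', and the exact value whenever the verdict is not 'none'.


Classification (C = \frac{4}{5}): 2F1 with upper {-7, -\frac{1}{3}}, lower {\frac{8}{5}}, argument x = 1. Verdict (x = 1): Chu-Vandermonde (I2) applies (terminating 2F1 at x = 1 with n = 7, b = -1/3, c = \frac{8}{5}). Its exact value is \frac{191566982}{129022065}.

The tell: t_0 = \frac{4}{5} here, and the product of the first k integers (prefactor 4/5) is k!.
Consecutive-term ratio: r(k) = 1 * (k-7) (k-\frac{1}{3}) / [(k+\frac{8}{5}) (k+1)] - poly over poly, x = 1 from leading terms; C = \frac{4}{5} at k = 0.


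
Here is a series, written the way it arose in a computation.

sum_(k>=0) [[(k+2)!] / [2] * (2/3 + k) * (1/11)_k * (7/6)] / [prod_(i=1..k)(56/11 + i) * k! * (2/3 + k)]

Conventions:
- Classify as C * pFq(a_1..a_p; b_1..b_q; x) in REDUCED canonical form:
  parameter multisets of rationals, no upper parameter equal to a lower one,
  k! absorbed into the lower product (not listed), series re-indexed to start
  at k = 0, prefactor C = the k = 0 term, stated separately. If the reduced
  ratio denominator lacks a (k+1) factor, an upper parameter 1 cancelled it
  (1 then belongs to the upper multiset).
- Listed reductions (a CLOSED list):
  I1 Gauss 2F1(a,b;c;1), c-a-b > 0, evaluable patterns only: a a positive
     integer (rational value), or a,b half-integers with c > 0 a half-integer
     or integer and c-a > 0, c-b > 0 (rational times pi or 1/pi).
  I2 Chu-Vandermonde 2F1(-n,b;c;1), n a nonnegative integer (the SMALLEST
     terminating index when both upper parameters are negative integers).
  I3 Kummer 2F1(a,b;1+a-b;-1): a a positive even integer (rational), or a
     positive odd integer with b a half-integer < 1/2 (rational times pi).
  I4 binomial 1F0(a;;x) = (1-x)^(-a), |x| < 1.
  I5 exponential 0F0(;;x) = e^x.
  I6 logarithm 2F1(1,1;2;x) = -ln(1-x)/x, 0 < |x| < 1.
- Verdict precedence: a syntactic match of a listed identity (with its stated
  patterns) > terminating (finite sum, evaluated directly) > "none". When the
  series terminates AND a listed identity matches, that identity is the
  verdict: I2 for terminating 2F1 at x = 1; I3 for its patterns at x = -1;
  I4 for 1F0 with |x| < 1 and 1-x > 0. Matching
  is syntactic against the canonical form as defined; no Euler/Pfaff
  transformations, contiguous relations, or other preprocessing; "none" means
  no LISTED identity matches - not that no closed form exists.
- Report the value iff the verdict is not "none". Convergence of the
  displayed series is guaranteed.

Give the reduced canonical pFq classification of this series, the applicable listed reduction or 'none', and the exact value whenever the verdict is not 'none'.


Classification (C = 7/6): 2F1 with upper {1/11, 3}, lower {67/11}, argument x = 1. Verdict: the Gauss summation I1 matches (x = 1: the Gamma ratio telescopes since c-a-b = 3 > 0 and a = 3 in Z>0). Its exact value is 1666/1331.

Structural cue: with t_0 = 7/6, the lower running product (prefactor 7/6) is a rising factorial.
Term ratio: r(k) = 1 * (k+1/11) (k+3) / [(k+67/11) (k+1)] - rational in k. x = 1; t_0 = 7/6; negate the roots.


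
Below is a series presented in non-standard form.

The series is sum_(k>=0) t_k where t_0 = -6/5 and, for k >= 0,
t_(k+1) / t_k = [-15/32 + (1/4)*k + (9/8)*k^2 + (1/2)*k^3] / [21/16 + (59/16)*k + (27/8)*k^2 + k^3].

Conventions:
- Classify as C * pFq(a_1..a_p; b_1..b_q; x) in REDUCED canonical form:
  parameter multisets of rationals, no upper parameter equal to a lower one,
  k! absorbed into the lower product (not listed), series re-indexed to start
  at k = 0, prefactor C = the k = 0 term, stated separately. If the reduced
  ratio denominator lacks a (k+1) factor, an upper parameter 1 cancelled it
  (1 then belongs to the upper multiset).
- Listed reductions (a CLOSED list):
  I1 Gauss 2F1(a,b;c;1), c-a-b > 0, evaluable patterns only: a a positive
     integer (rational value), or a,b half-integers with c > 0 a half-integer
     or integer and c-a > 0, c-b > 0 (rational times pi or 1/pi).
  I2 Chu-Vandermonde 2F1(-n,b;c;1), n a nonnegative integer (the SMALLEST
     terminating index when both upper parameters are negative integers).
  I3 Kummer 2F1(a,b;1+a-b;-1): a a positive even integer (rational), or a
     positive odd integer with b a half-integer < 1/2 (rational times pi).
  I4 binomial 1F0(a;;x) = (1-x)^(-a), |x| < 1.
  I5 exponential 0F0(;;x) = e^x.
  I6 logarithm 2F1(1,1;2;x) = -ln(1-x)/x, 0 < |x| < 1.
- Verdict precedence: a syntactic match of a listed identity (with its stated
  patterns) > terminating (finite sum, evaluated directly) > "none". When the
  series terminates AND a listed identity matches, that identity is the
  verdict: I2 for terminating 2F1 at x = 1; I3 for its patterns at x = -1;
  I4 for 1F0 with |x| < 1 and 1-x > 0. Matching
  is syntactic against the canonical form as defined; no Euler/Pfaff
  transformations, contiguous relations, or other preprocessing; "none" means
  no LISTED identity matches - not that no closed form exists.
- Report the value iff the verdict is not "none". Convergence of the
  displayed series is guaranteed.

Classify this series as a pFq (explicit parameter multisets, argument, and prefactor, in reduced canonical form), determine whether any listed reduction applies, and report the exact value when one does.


At argument 1/2: a 2F1 with upper {-1/2, 5/4}, lower {7/8}, scaled by C = -6/5. Verdict: none (x = 1/2): each listed identity misses the multisets {-1/2, 5/4} ; {7/8}.

Key step: with t_0 = -6/5, factor the ratio over Q (prefactor -6/5): negated roots = parameters.
Step ratio: r(k) = (1/2) * (k-1/2) (k+5/4) / [(k+7/8) (k+1)] - rational in k. x = (1/2); t_0 = -6/5; negate the roots.


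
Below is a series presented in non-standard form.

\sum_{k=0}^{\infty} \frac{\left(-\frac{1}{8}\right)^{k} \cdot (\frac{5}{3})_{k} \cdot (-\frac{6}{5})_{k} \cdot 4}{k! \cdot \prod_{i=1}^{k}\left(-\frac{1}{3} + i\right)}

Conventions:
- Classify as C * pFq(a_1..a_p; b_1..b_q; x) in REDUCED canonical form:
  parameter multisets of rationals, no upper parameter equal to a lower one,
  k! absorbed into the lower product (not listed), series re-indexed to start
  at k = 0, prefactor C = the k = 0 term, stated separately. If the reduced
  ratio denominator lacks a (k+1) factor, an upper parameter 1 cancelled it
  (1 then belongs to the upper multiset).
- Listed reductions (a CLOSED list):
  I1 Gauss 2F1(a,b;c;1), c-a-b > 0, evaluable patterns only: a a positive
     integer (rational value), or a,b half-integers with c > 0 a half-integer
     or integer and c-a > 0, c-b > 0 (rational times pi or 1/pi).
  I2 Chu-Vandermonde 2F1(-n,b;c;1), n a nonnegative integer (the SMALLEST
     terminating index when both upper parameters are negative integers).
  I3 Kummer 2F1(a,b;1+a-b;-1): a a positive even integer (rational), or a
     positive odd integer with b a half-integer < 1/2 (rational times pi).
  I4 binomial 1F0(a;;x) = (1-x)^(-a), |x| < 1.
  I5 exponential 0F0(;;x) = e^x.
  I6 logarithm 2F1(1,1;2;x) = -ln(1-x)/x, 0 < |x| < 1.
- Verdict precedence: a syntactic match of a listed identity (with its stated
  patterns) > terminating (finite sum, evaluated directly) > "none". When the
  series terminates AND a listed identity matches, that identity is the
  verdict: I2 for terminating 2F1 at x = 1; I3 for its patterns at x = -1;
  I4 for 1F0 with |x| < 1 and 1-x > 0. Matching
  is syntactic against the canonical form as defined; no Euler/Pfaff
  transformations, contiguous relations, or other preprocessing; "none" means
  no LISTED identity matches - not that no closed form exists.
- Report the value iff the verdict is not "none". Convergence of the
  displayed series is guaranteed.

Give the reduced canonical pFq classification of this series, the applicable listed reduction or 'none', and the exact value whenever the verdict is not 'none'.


x = -\frac{1}{8} here; the reduced form reads 2F1, upper {-\frac{6}{5}, \frac{5}{3}}, lower {\frac{2}{3}}, C = 4. Verdict: none. Every listed pattern misses the 2F1 form at -\frac{1}{8}, upper {-\frac{6}{5}, \frac{5}{3}}.

Key observation: t_0 being 4, the lower running product (C = 4, x = -1/8) is a rising factorial.
Step ratio: r(k) = -\frac{1}{8} * (k-\frac{6}{5}) (k+\frac{5}{3}) / [(k+\frac{2}{3}) (k+1)] - rational in k. x = -\frac{1}{8}; t_0 = 4; negate the roots.


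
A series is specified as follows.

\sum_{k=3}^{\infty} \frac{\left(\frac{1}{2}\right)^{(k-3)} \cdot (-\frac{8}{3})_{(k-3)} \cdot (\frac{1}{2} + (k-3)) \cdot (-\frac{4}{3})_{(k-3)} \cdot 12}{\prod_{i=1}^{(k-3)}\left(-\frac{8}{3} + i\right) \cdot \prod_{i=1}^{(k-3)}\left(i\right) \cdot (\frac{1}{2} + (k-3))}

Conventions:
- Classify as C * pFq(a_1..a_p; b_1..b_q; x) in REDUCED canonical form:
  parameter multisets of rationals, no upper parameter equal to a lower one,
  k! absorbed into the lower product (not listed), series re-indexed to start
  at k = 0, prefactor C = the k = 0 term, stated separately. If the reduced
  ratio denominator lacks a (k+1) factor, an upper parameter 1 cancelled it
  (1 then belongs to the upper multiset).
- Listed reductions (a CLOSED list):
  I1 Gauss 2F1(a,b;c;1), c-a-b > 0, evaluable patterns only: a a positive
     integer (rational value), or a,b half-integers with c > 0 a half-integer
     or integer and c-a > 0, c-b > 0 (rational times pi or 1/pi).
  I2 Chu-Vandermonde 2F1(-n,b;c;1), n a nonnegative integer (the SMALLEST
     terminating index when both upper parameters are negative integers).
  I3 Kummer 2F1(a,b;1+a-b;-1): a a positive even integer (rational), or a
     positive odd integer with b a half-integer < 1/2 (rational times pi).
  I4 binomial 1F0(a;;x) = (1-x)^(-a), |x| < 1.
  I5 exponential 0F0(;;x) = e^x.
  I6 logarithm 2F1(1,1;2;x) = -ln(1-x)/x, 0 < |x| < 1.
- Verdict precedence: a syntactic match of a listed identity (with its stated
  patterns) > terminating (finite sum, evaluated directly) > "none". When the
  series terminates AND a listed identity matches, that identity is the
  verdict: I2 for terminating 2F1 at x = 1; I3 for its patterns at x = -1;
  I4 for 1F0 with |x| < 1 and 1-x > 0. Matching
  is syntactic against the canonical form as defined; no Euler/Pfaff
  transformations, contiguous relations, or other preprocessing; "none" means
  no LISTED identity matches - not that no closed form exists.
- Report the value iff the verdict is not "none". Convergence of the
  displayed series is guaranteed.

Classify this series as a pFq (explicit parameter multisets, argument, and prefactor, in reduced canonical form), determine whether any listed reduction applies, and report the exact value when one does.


x = \frac{1}{2} here; the reduced form reads 2F1, upper {-\frac{8}{3}, -\frac{4}{3}}, lower {-\frac{5}{3}}, C = 12. Verdict: none. A 2F1 with upper {-\frac{8}{3}, -\frac{4}{3}} fits none of I1-I6 at x = \frac{1}{2}; the sum runs forever.

Key observation: from the first term 12: the product of the first k integers (prefactor 12) is k!.
Adjacent-term ratio: r(k) = \frac{1}{2} * (k-\frac{8}{3}) (k-\frac{4}{3}) / [(k-\frac{5}{3}) (k+1)] - poly over poly, x = \frac{1}{2} from leading terms; C = 12 at k = 0.


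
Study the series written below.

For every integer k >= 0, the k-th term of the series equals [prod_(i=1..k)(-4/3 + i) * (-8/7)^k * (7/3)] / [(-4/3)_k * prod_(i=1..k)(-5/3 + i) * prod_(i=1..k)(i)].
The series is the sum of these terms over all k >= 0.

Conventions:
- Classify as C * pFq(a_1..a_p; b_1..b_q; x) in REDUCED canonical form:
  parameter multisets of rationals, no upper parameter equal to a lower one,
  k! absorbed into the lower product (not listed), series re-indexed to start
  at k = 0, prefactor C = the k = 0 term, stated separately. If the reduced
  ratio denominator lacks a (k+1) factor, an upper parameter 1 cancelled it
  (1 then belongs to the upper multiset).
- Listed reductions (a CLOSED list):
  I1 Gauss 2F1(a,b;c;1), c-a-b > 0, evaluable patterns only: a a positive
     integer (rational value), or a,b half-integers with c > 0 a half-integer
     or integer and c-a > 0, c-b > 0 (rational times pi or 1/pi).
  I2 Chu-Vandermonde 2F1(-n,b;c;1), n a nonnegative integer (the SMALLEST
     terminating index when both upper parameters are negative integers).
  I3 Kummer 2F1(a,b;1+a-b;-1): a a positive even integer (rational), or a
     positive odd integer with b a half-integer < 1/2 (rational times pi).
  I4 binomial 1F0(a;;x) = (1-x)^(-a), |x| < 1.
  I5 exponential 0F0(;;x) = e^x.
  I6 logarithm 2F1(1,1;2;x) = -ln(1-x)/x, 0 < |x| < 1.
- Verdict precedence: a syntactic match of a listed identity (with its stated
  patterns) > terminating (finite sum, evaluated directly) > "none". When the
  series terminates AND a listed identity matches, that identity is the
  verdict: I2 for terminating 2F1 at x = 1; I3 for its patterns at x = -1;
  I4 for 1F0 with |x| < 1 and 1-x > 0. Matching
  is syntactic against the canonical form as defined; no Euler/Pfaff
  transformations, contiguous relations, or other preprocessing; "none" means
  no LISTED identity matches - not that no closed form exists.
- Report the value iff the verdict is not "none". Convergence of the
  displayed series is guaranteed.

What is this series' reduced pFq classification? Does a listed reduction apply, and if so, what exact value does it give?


Reduced: x = -8/7, 1F2, upper = {-1/3}, lower = {-4/3, -2/3}, C = 7/3. Verdict: none - at argument -8/7 the multisets {-1/3} ; {-4/3, -2/3} match no listed identity.

The tell: t_0 = 7/3 here, and the running product (C = 7/3, x = -8/7) telescopes to a rising factorial.
Step ratio: r(k) = (-8/7) * (k-1/3) / [(k-4/3) (k-2/3) (k+1)] - poly over poly, x = (-8/7) from leading terms; C = 7/3 at k = 0.


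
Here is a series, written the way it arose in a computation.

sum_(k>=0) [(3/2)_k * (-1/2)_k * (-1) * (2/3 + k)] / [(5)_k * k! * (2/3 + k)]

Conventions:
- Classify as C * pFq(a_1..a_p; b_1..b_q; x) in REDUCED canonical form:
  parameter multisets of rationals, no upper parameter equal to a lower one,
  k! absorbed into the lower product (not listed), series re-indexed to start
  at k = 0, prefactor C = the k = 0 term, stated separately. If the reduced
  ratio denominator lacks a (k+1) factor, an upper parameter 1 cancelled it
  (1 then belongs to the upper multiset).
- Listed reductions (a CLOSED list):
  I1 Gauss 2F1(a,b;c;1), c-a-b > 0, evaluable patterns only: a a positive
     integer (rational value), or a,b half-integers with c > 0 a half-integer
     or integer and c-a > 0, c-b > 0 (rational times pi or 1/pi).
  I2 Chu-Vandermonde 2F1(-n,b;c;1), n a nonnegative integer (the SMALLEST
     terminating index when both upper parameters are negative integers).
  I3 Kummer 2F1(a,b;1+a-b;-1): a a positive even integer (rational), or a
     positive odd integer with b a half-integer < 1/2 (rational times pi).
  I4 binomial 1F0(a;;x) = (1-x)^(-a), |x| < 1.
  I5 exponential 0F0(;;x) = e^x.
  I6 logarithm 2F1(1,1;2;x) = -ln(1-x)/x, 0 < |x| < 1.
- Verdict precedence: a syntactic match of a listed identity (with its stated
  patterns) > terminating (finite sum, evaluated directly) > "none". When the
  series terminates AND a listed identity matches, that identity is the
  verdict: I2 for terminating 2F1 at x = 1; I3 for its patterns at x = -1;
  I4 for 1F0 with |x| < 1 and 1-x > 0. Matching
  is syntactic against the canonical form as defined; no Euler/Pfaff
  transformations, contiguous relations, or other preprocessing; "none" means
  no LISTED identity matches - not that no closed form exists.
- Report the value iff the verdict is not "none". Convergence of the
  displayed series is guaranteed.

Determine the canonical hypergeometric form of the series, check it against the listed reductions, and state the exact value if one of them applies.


x = 1 here; the reduced form reads 2F1, upper {-1/2, 3/2}, lower {5}, C = -1. Verdict: the half-integer Gauss pattern (I1) fires (x = 1; upper {-1/2, 3/2} half-integers, c = 5 in the evaluable pattern). Its exact value is (-4096/1575) / pi.

First insight: t_0 = -1 here, and the factor k + 2/3 cancels (top and bottom), leaving C = -1.
Adjacent-term ratio: r(k) = 1 * (k-1/2) (k+3/2) / [(k+5) (k+1)] - rational; roots negated = parameters, x = 1, C = -1.
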